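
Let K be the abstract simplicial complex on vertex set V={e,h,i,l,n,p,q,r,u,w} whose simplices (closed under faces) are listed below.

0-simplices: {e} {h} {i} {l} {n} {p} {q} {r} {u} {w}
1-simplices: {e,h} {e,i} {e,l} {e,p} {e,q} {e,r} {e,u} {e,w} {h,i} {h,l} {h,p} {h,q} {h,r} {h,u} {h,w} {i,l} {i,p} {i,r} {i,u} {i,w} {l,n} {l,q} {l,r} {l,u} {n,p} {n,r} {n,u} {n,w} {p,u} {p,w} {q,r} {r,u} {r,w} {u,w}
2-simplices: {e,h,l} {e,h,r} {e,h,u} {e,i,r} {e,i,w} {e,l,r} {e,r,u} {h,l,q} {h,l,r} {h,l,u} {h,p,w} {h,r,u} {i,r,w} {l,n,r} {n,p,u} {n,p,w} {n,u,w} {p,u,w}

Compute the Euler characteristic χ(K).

χ(K)=-6

n_0=10 n_1=34 n_2=18
χ=+10−34+18=-6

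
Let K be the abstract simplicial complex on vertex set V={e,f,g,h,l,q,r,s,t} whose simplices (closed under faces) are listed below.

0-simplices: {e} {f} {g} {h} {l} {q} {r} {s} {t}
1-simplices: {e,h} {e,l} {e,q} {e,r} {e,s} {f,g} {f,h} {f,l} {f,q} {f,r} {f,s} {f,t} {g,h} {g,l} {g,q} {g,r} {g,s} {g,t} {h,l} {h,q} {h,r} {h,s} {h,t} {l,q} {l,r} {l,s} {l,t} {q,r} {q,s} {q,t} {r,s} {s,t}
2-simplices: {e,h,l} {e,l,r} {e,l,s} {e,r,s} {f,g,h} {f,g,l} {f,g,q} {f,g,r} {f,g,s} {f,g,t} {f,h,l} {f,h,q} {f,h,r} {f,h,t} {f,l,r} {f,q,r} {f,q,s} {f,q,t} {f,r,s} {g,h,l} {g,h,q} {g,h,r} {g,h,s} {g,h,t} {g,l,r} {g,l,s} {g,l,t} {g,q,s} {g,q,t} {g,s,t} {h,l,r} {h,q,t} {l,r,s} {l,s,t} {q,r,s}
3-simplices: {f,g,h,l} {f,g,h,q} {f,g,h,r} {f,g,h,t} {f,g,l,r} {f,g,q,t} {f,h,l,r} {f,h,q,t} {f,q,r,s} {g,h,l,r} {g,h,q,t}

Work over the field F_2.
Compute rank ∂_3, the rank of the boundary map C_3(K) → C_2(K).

n_0=9 n_1=32 n_2=35 n_3=11  [Z2]
∂1: piv[eh,el,eq,er,es,fg,fh,ft] rk=8  ker:fl,fq,fr,fs,gh,gl,gq,gr,gs,gt,hl,hq,hr,hs,ht,lq,lr,ls,lt,qr,qs,qt,rs,st
∂2: piv[ehl,elr,els,ers,fgh,fgl,fgq,fgr,fgs,fgt,fhl,fhq,fhr,fht,flr,fqr,fqs,fqt,frs,ghs,glt,gst] rk=22  ker:ghl,ghq,ghr,ght,glr,gls,gqs,gqt,hlr,hqt,lrs,lst,qrs
∂3: piv[fghl,fghq,fghr,fght,fglr,fgqt,fhlr,fhqt,fqrs] rk=9  ker:ghlr,ghqt
rk∂_3=9

rank∂_3=9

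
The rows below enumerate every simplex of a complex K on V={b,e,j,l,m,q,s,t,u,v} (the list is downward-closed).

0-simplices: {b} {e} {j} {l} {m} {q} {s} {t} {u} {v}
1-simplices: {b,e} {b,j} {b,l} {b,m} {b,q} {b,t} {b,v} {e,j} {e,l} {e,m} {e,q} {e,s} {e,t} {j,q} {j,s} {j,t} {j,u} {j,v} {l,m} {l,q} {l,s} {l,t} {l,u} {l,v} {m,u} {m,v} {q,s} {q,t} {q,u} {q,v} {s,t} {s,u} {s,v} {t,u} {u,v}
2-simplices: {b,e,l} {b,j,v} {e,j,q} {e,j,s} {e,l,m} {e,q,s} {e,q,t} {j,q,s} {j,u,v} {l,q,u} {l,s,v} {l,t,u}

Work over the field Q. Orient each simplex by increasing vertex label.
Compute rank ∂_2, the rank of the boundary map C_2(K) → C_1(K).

rank∂_2=11

n_0=10 n_1=35 n_2=12  [Q]
∂1: piv[be,bj,bl,bm,bq,bt,bv,es,ju] rk=9  ker:ej,el,em,eq,et,jq,js,jt,jv,lm,lq,ls,lt,lu,lv,mu,mv,qs,qt,qu,qv,st,su,sv,tu,uv
∂2: piv[bel,bjv,ejq,ejs,elm,eqs,eqt,juv,lqu,lsv,ltu] rk=11  ker:jqs
rk∂_2=11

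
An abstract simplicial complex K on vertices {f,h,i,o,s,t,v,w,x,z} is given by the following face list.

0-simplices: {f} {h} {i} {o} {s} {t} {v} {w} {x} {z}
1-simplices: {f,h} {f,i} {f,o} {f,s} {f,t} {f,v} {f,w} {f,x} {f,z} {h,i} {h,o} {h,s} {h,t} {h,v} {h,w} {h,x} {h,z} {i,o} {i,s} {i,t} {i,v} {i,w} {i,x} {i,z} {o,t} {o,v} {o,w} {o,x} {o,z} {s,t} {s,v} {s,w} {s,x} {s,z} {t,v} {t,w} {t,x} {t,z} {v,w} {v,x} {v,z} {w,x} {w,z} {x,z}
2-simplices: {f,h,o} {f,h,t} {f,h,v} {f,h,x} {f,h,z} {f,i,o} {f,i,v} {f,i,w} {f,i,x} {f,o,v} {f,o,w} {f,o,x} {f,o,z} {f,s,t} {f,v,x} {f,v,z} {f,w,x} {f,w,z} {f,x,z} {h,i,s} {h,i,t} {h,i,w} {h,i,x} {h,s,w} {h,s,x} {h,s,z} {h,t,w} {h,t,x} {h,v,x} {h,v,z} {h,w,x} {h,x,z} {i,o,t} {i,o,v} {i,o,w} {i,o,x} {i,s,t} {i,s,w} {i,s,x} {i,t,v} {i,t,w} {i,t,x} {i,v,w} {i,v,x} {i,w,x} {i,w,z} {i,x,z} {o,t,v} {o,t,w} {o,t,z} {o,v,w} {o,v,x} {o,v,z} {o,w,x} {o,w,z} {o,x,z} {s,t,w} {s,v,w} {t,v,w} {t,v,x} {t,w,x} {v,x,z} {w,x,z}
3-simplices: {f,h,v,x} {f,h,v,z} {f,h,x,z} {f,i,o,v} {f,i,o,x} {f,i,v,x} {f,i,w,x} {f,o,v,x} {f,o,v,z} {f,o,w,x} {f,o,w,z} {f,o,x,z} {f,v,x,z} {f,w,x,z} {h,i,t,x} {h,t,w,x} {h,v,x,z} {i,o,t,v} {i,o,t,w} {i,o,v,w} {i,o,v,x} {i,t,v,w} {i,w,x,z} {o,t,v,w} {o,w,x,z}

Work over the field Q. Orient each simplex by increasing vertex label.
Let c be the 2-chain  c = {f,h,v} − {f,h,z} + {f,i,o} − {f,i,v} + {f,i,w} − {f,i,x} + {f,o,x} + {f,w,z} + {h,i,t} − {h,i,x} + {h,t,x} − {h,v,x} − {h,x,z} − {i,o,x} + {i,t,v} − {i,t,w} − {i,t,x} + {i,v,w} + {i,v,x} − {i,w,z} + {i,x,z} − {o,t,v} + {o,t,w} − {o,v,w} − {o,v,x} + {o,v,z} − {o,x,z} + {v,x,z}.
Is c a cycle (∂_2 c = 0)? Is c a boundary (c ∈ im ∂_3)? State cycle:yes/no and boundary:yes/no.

n_0=10 n_1=44 n_2=63 n_3=25  [Q]
∂1: piv[fh,fi,fo,fs,ft,fv,fw,fx,fz] rk=9  ker:hi,ho,hs,ht,hv,hw,hx,hz,io,is,it,iv,iw,ix,iz,ot,ov,ow,ox,oz,st,sv,sw,sx,sz,tv,tw,tx,tz,vw,vx,vz,wx,wz,xz
∂2: piv[fho,fht,fhv,fhx,fhz,fio,fiv,fiw,fix,fov,fow,fox,foz,fst,fvx,fvz,fwx,fwz,fxz,his,hit,hiw,hix,hsw,hsx,hsz,htw,htx,iot,ist,itv,ivw,iwz,otz,svw] rk=35  ker:hvx,hvz,hwx,hxz,iov,iow,iox,isw,isx,itw,itx,ivx,iwx,ixz,otv,otw,ovw,ovx,ovz,owx,owz,oxz,stw,tvw,tvx,twx,vxz,wxz
∂3: piv[fhvx,fhvz,fhxz,fiov,fiox,fivx,fiwx,fovx,fovz,fowx,fowz,foxz,fvxz,fwxz,hitx,htwx,iotv,iotw,iovw,itvw,iwxz] rk=21  ker:hvxz,iovx,otvw,owxz
∂2c = 0
c vs im∂3: reduces to 0 ⇒ boundary

cycle:yes boundary:yes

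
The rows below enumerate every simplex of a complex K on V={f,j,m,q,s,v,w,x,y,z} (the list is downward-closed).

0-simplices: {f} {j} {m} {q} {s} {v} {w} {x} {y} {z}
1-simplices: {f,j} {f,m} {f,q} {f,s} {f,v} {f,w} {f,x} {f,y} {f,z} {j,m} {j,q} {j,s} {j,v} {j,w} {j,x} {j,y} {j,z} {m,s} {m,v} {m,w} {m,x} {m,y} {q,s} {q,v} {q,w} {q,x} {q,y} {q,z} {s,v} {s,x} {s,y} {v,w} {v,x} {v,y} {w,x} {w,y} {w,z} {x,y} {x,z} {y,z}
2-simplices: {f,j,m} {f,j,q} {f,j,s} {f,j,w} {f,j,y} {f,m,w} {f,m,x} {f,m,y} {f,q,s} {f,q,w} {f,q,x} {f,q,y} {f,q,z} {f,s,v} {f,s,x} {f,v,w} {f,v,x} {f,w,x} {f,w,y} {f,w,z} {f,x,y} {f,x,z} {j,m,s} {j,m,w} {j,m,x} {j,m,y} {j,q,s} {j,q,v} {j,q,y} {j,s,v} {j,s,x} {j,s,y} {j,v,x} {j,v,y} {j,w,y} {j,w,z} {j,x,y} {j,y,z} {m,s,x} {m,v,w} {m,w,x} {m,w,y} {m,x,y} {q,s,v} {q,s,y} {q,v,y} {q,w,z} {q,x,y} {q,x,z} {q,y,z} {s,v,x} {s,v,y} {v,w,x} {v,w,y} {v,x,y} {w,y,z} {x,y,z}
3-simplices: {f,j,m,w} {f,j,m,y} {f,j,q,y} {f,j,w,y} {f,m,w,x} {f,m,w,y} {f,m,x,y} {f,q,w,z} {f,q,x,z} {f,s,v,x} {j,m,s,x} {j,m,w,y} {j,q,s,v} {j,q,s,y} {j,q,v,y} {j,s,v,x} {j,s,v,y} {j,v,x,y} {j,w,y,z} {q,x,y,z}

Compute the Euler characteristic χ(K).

n_0=10 n_1=40 n_2=57 n_3=20
χ=+10−40+57−20=7

χ(K)=7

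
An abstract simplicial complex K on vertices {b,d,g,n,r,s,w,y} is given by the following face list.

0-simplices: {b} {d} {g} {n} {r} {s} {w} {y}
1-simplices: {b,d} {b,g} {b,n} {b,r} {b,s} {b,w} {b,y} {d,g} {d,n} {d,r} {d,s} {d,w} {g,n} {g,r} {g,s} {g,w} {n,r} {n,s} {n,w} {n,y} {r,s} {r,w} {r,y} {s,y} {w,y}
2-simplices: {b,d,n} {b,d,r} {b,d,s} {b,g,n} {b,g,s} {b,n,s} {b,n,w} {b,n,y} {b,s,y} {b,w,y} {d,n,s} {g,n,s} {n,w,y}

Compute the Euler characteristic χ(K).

n_0=8 n_1=25 n_2=13
χ=+8−25+13=-4

χ(K)=-4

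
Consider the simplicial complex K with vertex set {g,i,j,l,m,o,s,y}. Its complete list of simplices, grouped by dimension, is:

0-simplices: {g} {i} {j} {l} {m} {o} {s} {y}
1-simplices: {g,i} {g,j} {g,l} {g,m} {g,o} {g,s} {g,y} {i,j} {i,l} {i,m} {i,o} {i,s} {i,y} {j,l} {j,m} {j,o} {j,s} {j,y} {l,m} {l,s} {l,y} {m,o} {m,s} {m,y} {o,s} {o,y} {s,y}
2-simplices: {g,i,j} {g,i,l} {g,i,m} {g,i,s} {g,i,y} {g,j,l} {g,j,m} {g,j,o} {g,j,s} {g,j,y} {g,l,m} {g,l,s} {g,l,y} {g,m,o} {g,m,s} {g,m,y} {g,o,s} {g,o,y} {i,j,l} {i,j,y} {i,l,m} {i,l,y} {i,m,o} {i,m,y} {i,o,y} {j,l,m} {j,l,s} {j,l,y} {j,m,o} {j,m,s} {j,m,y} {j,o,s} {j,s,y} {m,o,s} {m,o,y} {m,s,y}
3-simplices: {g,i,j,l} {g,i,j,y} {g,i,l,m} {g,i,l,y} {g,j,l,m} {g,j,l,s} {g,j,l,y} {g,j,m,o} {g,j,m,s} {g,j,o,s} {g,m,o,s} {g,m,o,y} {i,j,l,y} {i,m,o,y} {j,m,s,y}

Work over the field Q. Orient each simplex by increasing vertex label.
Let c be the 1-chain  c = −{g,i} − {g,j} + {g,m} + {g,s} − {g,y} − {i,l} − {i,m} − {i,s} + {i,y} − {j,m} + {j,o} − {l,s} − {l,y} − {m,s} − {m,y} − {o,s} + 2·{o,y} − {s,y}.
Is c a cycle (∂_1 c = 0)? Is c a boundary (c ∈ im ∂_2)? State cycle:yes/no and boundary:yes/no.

n_0=8 n_1=27 n_2=36 n_3=15  [Q]
∂1: piv[gi,gj,gl,gm,go,gs,gy] rk=7  ker:ij,il,im,io,is,iy,jl,jm,jo,js,jy,lm,ls,ly,mo,ms,my,os,oy,sy
∂2: piv[gij,gil,gim,gis,giy,gjl,gjm,gjo,gjs,gjy,glm,gls,gly,gmo,gms,gmy,gos,goy,imo,jsy] rk=20  ker:ijl,ijy,ilm,ily,imy,ioy,jlm,jls,jly,jmo,jms,jmy,jos,mos,moy,msy
∂3: piv[gijl,gijy,gilm,gily,gjlm,gjls,gjly,gjmo,gjms,gjos,gmos,gmoy,imoy,jmsy] rk=14  ker:ijly
∂1c = {g} + {i} − {j} + {l} + {m} − 2·{s} − {y}

cycle:no boundary:no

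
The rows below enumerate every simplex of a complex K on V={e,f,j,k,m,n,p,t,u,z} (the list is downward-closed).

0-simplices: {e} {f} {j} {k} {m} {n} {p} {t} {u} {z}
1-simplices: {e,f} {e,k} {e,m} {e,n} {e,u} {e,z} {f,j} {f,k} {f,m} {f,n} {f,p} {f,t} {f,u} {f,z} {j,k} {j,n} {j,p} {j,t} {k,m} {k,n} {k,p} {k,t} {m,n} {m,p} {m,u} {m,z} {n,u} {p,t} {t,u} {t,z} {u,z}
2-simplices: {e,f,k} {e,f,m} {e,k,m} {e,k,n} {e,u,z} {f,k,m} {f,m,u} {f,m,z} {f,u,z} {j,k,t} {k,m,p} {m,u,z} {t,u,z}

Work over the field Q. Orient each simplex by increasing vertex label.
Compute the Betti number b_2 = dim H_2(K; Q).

b_2=2

n_0=10 n_1=31 n_2=13  [Q]
∂1: piv[ef,ek,em,en,eu,ez,fj,fp,ft] rk=9  ker:fk,fm,fn,fu,fz,jk,jn,jp,jt,km,kn,kp,kt,mn,mp,mu,mz,nu,pt,tu,tz,uz
∂2: piv[efk,efm,ekm,ekn,euz,fmu,fmz,fuz,jkt,kmp,tuz] rk=11  ker:fkm,muz
b_2=(13−11)−0=2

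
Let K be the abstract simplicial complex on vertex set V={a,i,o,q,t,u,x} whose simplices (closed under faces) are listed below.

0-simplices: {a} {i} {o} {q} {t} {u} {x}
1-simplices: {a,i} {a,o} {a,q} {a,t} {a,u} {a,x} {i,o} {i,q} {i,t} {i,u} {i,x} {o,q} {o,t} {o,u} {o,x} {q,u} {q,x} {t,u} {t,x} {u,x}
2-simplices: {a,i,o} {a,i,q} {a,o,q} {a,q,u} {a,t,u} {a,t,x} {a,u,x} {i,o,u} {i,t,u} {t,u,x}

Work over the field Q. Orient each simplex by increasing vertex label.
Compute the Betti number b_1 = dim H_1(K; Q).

b_1=5

n_0=7 n_1=20 n_2=10  [Q]
∂1: piv[ai,ao,aq,at,au,ax] rk=6  ker:io,iq,it,iu,ix,oq,ot,ou,ox,qu,qx,tu,tx,ux
∂2: piv[aio,aiq,aoq,aqu,atu,atx,aux,iou,itu] rk=9  ker:tux
b_1=(20−6)−9=5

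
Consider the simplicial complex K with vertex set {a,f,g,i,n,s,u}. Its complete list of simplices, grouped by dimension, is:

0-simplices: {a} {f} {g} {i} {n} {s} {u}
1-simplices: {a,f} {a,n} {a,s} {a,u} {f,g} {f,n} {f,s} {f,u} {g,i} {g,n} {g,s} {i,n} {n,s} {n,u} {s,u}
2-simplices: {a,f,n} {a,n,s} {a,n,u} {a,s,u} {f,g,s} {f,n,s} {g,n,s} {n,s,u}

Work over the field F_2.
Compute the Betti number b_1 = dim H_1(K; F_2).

n_0=7 n_1=15 n_2=8  [Z2]
∂1: piv[af,an,as,au,fg,gi] rk=6  ker:fn,fs,fu,gn,gs,in,ns,nu,su
∂2: piv[afn,ans,anu,asu,fgs,fns,gns] rk=7  ker:nsu
b_1=(15−6)−7=2

b_1=2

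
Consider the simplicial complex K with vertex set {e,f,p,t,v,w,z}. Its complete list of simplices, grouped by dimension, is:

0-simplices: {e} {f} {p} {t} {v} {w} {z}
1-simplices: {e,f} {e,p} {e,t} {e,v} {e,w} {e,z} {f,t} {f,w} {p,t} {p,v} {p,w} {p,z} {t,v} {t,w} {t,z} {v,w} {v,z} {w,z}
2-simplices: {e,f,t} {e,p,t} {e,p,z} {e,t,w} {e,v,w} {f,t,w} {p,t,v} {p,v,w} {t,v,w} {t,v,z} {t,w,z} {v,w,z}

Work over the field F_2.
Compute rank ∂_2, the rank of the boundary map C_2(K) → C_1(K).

n_0=7 n_1=18 n_2=12  [Z2]
∂1: piv[ef,ep,et,ev,ew,ez] rk=6  ker:ft,fw,pt,pv,pw,pz,tv,tw,tz,vw,vz,wz
∂2: piv[eft,ept,epz,etw,evw,ftw,ptv,pvw,tvw,tvz,twz] rk=11  ker:vwz
rk∂_2=11

rank∂_2=11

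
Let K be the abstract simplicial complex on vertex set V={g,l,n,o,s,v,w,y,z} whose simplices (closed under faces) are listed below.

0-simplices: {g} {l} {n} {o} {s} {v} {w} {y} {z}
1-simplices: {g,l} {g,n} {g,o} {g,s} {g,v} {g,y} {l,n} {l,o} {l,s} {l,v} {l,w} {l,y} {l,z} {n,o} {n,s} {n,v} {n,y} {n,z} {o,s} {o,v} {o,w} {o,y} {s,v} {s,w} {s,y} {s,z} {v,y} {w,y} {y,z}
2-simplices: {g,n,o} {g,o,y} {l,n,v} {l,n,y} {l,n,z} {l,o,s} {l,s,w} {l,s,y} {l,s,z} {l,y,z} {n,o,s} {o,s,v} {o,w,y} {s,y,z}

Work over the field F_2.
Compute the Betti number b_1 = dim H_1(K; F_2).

b_1=8

n_0=9 n_1=29 n_2=14  [Z2]
∂1: piv[gl,gn,go,gs,gv,gy,lw,lz] rk=8  ker:ln,lo,ls,lv,ly,no,ns,nv,ny,nz,os,ov,ow,oy,sv,sw,sy,sz,vy,wy,yz
∂2: piv[gno,goy,lnv,lny,lnz,los,lsw,lsy,lsz,lyz,nos,osv,owy] rk=13  ker:syz
b_1=(29−8)−13=8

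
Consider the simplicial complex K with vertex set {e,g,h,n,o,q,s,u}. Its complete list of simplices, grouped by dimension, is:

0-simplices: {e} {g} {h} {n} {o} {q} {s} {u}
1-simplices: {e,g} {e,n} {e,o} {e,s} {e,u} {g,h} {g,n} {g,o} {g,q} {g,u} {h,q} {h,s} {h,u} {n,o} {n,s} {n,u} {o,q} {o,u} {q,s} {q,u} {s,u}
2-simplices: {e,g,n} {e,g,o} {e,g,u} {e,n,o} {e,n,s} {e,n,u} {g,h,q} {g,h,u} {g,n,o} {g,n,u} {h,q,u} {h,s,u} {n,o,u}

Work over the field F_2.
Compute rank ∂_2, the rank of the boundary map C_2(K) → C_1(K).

rank∂_2=11

n_0=8 n_1=21 n_2=13  [Z2]
∂1: piv[eg,en,eo,es,eu,gh,gq] rk=7  ker:gn,go,gu,hq,hs,hu,no,ns,nu,oq,ou,qs,qu,su
∂2: piv[egn,ego,egu,eno,ens,enu,ghq,ghu,hqu,hsu,nou] rk=11  ker:gno,gnu
rk∂_2=11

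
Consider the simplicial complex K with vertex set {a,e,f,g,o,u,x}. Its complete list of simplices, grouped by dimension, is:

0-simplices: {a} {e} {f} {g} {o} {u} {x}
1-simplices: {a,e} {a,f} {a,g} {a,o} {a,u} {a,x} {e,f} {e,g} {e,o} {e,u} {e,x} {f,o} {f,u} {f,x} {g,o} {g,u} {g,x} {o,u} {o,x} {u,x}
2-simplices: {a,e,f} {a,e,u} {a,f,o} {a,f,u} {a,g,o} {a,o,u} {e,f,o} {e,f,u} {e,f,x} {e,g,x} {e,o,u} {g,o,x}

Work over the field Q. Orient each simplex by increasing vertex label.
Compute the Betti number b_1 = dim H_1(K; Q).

b_1=4

n_0=7 n_1=20 n_2=12  [Q]
∂1: piv[ae,af,ag,ao,au,ax] rk=6  ker:ef,eg,eo,eu,ex,fo,fu,fx,go,gu,gx,ou,ox,ux
∂2: piv[aef,aeu,afo,afu,ago,aou,efo,efx,egx,gox] rk=10  ker:efu,eou
b_1=(20−6)−10=4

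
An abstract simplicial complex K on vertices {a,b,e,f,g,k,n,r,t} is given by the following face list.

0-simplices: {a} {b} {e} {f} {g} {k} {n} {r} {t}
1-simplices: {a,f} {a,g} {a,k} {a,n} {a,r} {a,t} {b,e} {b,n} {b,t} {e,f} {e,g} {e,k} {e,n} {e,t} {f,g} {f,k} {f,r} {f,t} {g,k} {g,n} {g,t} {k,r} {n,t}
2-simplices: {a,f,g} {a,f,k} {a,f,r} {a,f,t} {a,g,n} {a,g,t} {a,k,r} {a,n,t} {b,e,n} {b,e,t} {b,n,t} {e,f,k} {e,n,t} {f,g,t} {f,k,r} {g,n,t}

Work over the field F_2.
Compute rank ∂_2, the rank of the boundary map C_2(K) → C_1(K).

n_0=9 n_1=23 n_2=16  [Z2]
∂1: piv[af,ag,ak,an,ar,at,be,bn] rk=8  ker:bt,ef,eg,ek,en,et,fg,fk,fr,ft,gk,gn,gt,kr,nt
∂2: piv[afg,afk,afr,aft,agn,agt,akr,ant,ben,bet,bnt,efk] rk=12  ker:ent,fgt,fkr,gnt
rk∂_2=12

rank∂_2=12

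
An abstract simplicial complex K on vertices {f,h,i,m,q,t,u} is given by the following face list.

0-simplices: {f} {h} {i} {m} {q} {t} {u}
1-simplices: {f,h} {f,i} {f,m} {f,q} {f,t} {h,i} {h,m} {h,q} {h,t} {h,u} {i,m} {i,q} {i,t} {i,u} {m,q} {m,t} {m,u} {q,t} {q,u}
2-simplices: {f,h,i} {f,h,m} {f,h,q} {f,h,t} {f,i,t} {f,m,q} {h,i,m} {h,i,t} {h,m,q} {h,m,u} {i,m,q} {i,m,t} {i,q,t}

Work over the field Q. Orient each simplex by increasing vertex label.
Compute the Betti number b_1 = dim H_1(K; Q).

b_1=2

n_0=7 n_1=19 n_2=13  [Q]
∂1: piv[fh,fi,fm,fq,ft,hu] rk=6  ker:hi,hm,hq,ht,im,iq,it,iu,mq,mt,mu,qt,qu
∂2: piv[fhi,fhm,fhq,fht,fit,fmq,him,hmu,imq,imt,iqt] rk=11  ker:hit,hmq
b_1=(19−6)−11=2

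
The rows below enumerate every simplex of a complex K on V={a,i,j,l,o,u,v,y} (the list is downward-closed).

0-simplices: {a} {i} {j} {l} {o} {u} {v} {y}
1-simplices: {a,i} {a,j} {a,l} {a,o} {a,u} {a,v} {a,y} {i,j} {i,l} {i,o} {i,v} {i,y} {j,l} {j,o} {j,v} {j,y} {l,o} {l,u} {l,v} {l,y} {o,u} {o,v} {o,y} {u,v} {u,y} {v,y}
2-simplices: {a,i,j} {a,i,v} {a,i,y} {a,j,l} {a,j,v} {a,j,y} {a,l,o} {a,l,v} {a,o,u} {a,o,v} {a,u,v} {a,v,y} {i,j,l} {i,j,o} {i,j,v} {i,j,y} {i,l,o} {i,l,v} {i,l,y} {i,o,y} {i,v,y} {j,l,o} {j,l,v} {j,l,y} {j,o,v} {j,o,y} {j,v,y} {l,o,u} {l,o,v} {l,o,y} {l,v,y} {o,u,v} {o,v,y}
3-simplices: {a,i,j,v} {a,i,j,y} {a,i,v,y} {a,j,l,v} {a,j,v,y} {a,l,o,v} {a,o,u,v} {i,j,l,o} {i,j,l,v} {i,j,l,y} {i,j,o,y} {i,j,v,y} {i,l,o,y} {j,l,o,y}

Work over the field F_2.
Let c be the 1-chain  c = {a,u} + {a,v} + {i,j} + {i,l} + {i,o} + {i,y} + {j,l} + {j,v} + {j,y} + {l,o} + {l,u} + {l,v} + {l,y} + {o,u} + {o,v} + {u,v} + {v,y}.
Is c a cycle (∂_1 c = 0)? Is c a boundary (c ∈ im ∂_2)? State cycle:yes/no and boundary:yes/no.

cycle:yes boundary:yes

n_0=8 n_1=26 n_2=33 n_3=14  [Z2]
∂1: piv[ai,aj,al,ao,au,av,ay] rk=7  ker:ij,il,io,iv,iy,jl,jo,jv,jy,lo,lu,lv,ly,ou,ov,oy,uv,uy,vy
∂2: piv[aij,aiv,aiy,ajl,ajv,ajy,alo,alv,aou,aov,auv,avy,ijl,ijo,ilo,ily,ioy,lou] rk=18  ker:ijv,ijy,ilv,ivy,jlo,jlv,jly,jov,joy,jvy,lov,loy,lvy,ouv,ovy
∂3: piv[aijv,aijy,aivy,ajlv,ajvy,alov,aouv,ijlo,ijlv,ijly,ijoy,iloy] rk=12  ker:ijvy,jloy
∂1c = 0
c vs im∂2: reduces to 0 ⇒ boundary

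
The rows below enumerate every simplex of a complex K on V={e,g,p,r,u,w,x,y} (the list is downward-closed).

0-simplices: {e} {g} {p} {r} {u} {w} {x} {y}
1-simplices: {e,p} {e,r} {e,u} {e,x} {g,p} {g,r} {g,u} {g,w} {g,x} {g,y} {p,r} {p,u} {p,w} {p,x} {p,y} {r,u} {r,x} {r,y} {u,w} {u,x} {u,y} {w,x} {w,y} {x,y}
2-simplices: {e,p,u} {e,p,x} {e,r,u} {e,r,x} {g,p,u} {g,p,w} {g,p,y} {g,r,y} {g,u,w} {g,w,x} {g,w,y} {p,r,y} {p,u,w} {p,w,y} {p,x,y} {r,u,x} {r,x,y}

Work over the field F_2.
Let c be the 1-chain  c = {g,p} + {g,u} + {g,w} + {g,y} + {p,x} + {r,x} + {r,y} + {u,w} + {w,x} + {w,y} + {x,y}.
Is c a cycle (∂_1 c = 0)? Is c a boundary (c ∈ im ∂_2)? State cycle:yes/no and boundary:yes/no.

cycle:yes boundary:no

n_0=8 n_1=24 n_2=17  [Z2]
∂1: piv[ep,er,eu,ex,gp,gw,gy] rk=7  ker:gr,gu,gx,pr,pu,pw,px,py,ru,rx,ry,uw,ux,uy,wx,wy,xy
∂2: piv[epu,epx,eru,erx,gpu,gpw,gpy,gry,guw,gwx,gwy,pry,pxy,rux,rxy] rk=15  ker:puw,pwy
∂1c = 0
c vs im∂2: residual ≠ 0 ⇒ not boundary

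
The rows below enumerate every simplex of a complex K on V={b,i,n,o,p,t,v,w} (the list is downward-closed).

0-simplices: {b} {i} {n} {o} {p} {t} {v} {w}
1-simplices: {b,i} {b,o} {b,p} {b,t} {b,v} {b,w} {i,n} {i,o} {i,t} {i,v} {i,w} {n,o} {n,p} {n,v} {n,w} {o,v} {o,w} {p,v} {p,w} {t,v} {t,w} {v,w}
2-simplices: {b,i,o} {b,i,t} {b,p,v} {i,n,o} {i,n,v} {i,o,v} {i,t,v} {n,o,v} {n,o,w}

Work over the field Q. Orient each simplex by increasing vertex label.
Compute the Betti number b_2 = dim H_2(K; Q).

n_0=8 n_1=22 n_2=9  [Q]
∂1: piv[bi,bo,bp,bt,bv,bw,in] rk=7  ker:io,it,iv,iw,no,np,nv,nw,ov,ow,pv,pw,tv,tw,vw
∂2: piv[bio,bit,bpv,ino,inv,iov,itv,now] rk=8  ker:nov
b_2=(9−8)−0=1

b_2=1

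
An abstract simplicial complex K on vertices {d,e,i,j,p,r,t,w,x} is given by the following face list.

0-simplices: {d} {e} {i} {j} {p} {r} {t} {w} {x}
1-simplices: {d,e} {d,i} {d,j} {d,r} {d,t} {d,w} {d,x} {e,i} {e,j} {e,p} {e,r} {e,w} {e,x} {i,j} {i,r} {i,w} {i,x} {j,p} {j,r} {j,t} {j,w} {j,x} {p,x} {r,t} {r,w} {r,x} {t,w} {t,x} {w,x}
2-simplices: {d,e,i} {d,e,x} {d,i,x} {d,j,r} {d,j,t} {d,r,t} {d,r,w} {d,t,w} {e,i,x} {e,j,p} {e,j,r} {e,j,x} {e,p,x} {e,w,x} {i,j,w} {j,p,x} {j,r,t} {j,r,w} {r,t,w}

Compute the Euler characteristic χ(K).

χ(K)=-1

n_0=9 n_1=29 n_2=19
χ=+9−29+19=-1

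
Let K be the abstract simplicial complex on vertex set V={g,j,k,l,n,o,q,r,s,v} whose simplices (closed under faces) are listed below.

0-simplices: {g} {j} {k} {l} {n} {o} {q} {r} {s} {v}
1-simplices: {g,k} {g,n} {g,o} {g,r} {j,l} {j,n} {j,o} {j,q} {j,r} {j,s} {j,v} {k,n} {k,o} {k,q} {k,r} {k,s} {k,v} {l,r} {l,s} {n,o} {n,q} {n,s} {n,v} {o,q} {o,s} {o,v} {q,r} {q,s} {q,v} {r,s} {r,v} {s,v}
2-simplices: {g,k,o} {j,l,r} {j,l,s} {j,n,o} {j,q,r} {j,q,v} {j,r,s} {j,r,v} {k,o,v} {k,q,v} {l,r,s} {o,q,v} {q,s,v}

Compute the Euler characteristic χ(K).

n_0=10 n_1=32 n_2=13
χ=+10−32+13=-9

χ(K)=-9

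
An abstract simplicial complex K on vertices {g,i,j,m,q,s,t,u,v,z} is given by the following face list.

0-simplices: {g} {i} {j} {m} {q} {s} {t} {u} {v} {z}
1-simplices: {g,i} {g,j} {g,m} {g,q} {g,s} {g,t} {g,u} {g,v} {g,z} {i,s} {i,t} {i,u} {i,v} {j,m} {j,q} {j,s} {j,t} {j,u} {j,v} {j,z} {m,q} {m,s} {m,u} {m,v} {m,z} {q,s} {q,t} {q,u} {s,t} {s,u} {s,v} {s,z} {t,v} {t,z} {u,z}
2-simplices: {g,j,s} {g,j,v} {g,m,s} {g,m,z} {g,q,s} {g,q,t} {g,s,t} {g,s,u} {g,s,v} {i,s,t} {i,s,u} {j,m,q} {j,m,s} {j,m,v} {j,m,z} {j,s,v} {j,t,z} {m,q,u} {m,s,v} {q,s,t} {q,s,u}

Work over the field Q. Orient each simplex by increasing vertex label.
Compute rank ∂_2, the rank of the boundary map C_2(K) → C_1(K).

n_0=10 n_1=35 n_2=21  [Q]
∂1: piv[gi,gj,gm,gq,gs,gt,gu,gv,gz] rk=9  ker:is,it,iu,iv,jm,jq,js,jt,ju,jv,jz,mq,ms,mu,mv,mz,qs,qt,qu,st,su,sv,sz,tv,tz,uz
∂2: piv[gjs,gjv,gms,gmz,gqs,gqt,gst,gsu,gsv,ist,isu,jmq,jms,jmv,jmz,jtz,mqu,qsu] rk=18  ker:jsv,msv,qst
rk∂_2=18

rank∂_2=18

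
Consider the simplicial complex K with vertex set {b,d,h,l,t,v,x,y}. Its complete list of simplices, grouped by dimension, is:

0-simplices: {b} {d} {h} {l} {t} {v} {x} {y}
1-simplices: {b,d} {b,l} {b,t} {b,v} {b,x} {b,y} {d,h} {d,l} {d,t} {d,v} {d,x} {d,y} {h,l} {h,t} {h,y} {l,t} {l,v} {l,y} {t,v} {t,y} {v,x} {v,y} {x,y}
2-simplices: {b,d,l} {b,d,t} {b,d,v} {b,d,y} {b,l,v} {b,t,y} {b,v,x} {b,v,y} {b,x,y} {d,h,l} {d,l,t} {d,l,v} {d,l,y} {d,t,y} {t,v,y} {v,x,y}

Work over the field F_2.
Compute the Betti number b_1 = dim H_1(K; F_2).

n_0=8 n_1=23 n_2=16  [Z2]
∂1: piv[bd,bl,bt,bv,bx,by,dh] rk=7  ker:dl,dt,dv,dx,dy,hl,ht,hy,lt,lv,ly,tv,ty,vx,vy,xy
∂2: piv[bdl,bdt,bdv,bdy,blv,bty,bvx,bvy,bxy,dhl,dlt,dly,tvy] rk=13  ker:dlv,dty,vxy
b_1=(23−7)−13=3

b_1=3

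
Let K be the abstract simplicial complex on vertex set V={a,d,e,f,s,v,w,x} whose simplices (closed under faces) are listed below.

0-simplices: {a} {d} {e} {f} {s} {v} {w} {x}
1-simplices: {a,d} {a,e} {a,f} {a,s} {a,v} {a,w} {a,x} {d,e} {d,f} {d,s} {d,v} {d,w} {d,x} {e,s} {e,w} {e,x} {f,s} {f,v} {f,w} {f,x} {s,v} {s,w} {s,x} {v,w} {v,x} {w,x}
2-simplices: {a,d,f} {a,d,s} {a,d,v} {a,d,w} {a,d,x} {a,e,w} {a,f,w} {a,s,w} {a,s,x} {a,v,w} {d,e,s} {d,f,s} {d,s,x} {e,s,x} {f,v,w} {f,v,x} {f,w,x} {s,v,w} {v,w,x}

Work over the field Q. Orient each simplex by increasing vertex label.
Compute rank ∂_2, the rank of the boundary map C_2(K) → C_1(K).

rank∂_2=17

n_0=8 n_1=26 n_2=19  [Q]
∂1: piv[ad,ae,af,as,av,aw,ax] rk=7  ker:de,df,ds,dv,dw,dx,es,ew,ex,fs,fv,fw,fx,sv,sw,sx,vw,vx,wx
∂2: piv[adf,ads,adv,adw,adx,aew,afw,asw,asx,avw,des,dfs,esx,fvw,fvx,fwx,svw] rk=17  ker:dsx,vwx
rk∂_2=17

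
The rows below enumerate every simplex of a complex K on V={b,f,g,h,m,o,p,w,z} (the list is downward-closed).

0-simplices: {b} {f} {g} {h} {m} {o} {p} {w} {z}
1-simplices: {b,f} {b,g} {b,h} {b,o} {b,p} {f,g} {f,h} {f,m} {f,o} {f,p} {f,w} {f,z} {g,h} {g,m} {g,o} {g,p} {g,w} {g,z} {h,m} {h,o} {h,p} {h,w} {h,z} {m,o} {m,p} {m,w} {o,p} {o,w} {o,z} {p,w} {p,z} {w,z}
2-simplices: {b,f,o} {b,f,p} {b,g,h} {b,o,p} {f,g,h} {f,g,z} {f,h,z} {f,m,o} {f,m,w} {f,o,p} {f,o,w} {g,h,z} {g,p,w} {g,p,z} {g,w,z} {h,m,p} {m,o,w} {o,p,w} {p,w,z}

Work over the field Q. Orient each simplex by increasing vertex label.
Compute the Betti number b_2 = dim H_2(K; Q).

b_2=4

n_0=9 n_1=32 n_2=19  [Q]
∂1: piv[bf,bg,bh,bo,bp,fm,fw,fz] rk=8  ker:fg,fh,fo,fp,gh,gm,go,gp,gw,gz,hm,ho,hp,hw,hz,mo,mp,mw,op,ow,oz,pw,pz,wz
∂2: piv[bfo,bfp,bgh,bop,fgh,fgz,fhz,fmo,fmw,fow,gpw,gpz,gwz,hmp,opw] rk=15  ker:fop,ghz,mow,pwz
b_2=(19−15)−0=4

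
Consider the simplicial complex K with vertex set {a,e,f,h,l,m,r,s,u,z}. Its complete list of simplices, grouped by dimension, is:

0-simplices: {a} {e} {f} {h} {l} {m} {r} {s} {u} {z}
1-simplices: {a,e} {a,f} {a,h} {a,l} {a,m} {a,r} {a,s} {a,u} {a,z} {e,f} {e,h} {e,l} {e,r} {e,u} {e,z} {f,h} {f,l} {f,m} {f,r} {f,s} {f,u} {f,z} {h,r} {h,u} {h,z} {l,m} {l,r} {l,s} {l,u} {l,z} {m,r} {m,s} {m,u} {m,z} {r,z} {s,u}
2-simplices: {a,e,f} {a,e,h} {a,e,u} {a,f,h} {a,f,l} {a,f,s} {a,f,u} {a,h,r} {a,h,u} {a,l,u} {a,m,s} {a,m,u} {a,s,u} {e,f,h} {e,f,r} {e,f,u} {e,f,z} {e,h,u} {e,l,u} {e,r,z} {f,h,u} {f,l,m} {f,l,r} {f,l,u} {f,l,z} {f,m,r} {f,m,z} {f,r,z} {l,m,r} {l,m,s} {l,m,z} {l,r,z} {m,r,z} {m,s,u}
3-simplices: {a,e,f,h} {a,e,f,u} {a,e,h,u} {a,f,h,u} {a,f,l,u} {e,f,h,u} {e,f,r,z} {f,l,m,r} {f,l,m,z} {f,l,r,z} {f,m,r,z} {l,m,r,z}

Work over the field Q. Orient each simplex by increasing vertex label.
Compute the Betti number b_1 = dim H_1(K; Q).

b_1=4

n_0=10 n_1=36 n_2=34 n_3=12  [Q]
∂1: piv[ae,af,ah,al,am,ar,as,au,az] rk=9  ker:ef,eh,el,er,eu,ez,fh,fl,fm,fr,fs,fu,fz,hr,hu,hz,lm,lr,ls,lu,lz,mr,ms,mu,mz,rz,su
∂2: piv[aef,aeh,aeu,afh,afl,afs,afu,ahr,ahu,alu,ams,amu,asu,efr,efz,elu,erz,flm,flr,flz,fmr,fmz,lms] rk=23  ker:efh,efu,ehu,fhu,flu,frz,lmr,lmz,lrz,mrz,msu
∂3: piv[aefh,aefu,aehu,afhu,aflu,efrz,flmr,flmz,flrz,fmrz] rk=10  ker:efhu,lmrz
b_1=(36−9)−23=4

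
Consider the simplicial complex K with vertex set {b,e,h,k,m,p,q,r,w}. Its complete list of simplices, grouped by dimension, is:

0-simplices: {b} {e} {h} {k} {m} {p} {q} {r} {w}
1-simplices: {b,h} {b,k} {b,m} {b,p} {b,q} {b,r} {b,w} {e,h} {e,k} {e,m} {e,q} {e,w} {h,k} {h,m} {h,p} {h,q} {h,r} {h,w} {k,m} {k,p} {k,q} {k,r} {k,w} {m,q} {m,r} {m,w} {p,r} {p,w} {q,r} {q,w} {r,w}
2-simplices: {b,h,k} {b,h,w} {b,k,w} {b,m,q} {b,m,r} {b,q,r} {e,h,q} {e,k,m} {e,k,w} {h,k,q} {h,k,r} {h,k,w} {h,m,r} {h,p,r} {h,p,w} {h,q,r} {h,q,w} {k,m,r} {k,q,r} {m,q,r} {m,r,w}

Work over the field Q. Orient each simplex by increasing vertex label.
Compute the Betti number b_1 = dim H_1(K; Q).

n_0=9 n_1=31 n_2=21  [Q]
∂1: piv[bh,bk,bm,bp,bq,br,bw,eh] rk=8  ker:ek,em,eq,ew,hk,hm,hp,hq,hr,hw,km,kp,kq,kr,kw,mq,mr,mw,pr,pw,qr,qw,rw
∂2: piv[bhk,bhw,bkw,bmq,bmr,bqr,ehq,ekm,ekw,hkq,hkr,hmr,hpr,hpw,hqr,hqw,kmr,mrw] rk=18  ker:hkw,kqr,mqr
b_1=(31−8)−18=5

b_1=5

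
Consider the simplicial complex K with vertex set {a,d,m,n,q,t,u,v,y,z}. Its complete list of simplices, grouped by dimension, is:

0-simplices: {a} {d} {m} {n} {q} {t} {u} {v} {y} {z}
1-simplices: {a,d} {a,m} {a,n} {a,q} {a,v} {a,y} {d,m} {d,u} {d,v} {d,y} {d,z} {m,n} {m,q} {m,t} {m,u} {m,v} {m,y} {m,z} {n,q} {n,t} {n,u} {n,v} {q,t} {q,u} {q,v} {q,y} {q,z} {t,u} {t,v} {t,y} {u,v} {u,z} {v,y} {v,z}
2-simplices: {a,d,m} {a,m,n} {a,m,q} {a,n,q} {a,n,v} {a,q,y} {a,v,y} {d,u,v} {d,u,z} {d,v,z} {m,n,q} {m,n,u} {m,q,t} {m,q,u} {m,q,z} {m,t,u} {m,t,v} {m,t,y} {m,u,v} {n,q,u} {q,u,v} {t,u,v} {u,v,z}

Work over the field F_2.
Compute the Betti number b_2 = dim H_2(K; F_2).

b_2=4

n_0=10 n_1=34 n_2=23  [Z2]
∂1: piv[ad,am,an,aq,av,ay,du,dz,mt] rk=9  ker:dm,dv,dy,mn,mq,mu,mv,my,mz,nq,nt,nu,nv,qt,qu,qv,qy,qz,tu,tv,ty,uv,uz,vy,vz
∂2: piv[adm,amn,amq,anq,anv,aqy,avy,duv,duz,dvz,mnu,mqt,mqu,mqz,mtu,mtv,mty,muv,quv] rk=19  ker:mnq,nqu,tuv,uvz
b_2=(23−19)−0=4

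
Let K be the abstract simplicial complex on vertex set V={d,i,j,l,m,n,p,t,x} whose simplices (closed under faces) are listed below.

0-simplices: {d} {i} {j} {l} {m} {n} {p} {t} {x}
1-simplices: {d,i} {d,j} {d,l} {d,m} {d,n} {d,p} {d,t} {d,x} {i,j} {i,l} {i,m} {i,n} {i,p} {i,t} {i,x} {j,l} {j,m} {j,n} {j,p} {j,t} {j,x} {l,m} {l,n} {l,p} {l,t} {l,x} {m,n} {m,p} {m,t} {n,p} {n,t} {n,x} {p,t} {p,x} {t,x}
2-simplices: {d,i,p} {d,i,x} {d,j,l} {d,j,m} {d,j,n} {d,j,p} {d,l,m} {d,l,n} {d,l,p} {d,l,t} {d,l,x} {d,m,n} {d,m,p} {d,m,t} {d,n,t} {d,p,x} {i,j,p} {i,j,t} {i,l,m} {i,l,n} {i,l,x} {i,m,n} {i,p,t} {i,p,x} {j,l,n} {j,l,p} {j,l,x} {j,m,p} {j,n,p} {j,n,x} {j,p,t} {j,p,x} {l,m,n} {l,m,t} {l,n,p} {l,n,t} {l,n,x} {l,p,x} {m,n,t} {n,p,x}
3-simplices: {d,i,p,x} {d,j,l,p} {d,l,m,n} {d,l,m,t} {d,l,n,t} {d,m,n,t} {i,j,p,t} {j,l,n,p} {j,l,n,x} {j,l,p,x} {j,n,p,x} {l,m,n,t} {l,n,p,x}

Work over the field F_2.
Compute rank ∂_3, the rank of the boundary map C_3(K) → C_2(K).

n_0=9 n_1=35 n_2=40 n_3=13  [Z2]
∂1: piv[di,dj,dl,dm,dn,dp,dt,dx] rk=8  ker:ij,il,im,in,ip,it,ix,jl,jm,jn,jp,jt,jx,lm,ln,lp,lt,lx,mn,mp,mt,np,nt,nx,pt,px,tx
∂2: piv[dip,dix,djl,djm,djn,djp,dlm,dln,dlp,dlt,dlx,dmn,dmp,dmt,dnt,dpx,ijp,ijt,ilm,iln,ilx,ipt,jlx,jnp,jnx] rk=25  ker:imn,ipx,jln,jlp,jmp,jpt,jpx,lmn,lmt,lnp,lnt,lnx,lpx,mnt,npx
∂3: piv[dipx,djlp,dlmn,dlmt,dlnt,dmnt,ijpt,jlnp,jlnx,jlpx,jnpx] rk=11  ker:lmnt,lnpx
rk∂_3=11

rank∂_3=11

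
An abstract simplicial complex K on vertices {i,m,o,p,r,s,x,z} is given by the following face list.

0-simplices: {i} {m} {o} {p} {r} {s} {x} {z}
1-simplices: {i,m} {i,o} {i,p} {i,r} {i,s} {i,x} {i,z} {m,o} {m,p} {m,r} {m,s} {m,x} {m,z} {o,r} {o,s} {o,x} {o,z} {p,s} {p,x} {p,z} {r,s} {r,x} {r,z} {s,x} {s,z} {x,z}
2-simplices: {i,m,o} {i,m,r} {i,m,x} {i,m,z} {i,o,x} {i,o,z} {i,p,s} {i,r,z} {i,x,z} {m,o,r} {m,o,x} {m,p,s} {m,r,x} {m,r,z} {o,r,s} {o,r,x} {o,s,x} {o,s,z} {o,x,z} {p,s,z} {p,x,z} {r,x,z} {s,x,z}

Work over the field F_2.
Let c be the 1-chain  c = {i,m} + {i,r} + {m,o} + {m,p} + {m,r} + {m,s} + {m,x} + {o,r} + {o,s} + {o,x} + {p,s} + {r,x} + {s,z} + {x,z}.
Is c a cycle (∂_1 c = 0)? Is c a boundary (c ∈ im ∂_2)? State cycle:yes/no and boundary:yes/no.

n_0=8 n_1=26 n_2=23  [Z2]
∂1: piv[im,io,ip,ir,is,ix,iz] rk=7  ker:mo,mp,mr,ms,mx,mz,or,os,ox,oz,ps,px,pz,rs,rx,rz,sx,sz,xz
∂2: piv[imo,imr,imx,imz,iox,ioz,ips,irz,ixz,mor,mps,mrx,ors,osx,osz,psz,pxz] rk=17  ker:mox,mrz,orx,oxz,rxz,sxz
∂1c = 0
c vs im∂2: reduces to 0 ⇒ boundary

cycle:yes boundary:yes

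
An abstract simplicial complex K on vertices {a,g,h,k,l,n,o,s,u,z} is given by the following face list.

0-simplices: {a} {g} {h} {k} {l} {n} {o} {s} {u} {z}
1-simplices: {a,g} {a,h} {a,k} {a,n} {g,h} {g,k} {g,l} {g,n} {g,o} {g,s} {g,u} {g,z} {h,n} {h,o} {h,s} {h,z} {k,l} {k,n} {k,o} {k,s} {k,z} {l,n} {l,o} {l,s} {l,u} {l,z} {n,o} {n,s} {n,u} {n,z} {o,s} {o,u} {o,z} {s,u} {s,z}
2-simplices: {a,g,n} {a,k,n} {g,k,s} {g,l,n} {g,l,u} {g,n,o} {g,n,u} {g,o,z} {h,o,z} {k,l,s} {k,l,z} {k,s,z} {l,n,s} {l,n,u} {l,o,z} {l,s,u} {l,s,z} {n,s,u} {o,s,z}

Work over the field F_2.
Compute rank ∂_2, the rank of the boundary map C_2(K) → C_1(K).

n_0=10 n_1=35 n_2=19  [Z2]
∂1: piv[ag,ah,ak,an,gl,go,gs,gu,gz] rk=9  ker:gh,gk,gn,hn,ho,hs,hz,kl,kn,ko,ks,kz,ln,lo,ls,lu,lz,no,ns,nu,nz,os,ou,oz,su,sz
∂2: piv[agn,akn,gks,gln,glu,gno,gnu,goz,hoz,kls,klz,ksz,lns,loz,lsu,osz] rk=16  ker:lnu,lsz,nsu
rk∂_2=16

rank∂_2=16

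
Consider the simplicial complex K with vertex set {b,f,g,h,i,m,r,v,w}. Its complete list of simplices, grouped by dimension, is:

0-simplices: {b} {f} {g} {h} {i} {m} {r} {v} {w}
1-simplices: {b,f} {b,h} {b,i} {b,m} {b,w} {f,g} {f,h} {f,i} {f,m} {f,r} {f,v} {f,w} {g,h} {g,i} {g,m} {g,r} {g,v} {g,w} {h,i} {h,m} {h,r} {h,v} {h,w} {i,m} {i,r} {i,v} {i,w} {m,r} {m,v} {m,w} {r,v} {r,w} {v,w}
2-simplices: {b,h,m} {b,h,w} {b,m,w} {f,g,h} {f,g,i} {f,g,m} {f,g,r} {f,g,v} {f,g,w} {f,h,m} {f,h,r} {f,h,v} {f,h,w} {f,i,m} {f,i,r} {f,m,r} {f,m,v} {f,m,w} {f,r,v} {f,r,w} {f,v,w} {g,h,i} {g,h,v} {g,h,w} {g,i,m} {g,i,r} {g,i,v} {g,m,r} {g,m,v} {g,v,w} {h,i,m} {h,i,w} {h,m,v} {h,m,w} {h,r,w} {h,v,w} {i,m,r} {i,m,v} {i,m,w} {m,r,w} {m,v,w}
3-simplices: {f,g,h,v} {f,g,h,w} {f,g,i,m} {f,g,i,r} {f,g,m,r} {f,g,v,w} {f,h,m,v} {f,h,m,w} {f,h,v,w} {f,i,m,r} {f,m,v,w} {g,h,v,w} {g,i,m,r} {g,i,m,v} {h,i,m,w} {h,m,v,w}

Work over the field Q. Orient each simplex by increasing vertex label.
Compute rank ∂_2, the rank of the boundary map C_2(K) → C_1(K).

rank∂_2=23

n_0=9 n_1=33 n_2=41 n_3=16  [Q]
∂1: piv[bf,bh,bi,bm,bw,fg,fr,fv] rk=8  ker:fh,fi,fm,fw,gh,gi,gm,gr,gv,gw,hi,hm,hr,hv,hw,im,ir,iv,iw,mr,mv,mw,rv,rw,vw
∂2: piv[bhm,bhw,bmw,fgh,fgi,fgm,fgr,fgv,fgw,fhm,fhr,fhv,fhw,fim,fir,fmr,fmv,frv,frw,fvw,ghi,giv,hiw] rk=23  ker:fmw,ghv,ghw,gim,gir,gmr,gmv,gvw,him,hmv,hmw,hrw,hvw,imr,imv,imw,mrw,mvw
∂3: piv[fghv,fghw,fgim,fgir,fgmr,fgvw,fhmv,fhmw,fhvw,fimr,fmvw,gimv,himw] rk=13  ker:ghvw,gimr,hmvw
rk∂_2=23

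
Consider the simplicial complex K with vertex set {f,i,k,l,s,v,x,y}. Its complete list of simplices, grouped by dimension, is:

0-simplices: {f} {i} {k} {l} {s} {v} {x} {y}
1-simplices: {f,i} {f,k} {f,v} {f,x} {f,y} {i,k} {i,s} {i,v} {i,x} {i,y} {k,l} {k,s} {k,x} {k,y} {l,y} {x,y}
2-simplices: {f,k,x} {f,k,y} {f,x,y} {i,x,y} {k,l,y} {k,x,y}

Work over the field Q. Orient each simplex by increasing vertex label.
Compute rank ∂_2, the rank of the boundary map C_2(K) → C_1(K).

rank∂_2=5

n_0=8 n_1=16 n_2=6  [Q]
∂1: piv[fi,fk,fv,fx,fy,is,kl] rk=7  ker:ik,iv,ix,iy,ks,kx,ky,ly,xy
∂2: piv[fkx,fky,fxy,ixy,kly] rk=5  ker:kxy
rk∂_2=5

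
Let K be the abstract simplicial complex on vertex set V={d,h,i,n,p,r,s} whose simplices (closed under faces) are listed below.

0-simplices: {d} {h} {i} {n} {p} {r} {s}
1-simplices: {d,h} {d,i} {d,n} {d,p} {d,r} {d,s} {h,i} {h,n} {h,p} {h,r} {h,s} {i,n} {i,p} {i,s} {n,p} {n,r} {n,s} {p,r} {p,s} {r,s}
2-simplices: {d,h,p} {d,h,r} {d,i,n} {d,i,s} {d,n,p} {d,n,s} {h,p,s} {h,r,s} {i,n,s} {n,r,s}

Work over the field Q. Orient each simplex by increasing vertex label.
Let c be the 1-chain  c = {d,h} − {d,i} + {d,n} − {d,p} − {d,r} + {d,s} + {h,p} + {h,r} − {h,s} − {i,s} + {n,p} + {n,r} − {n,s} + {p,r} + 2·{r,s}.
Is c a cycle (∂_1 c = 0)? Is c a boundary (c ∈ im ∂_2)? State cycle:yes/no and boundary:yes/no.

n_0=7 n_1=20 n_2=10  [Q]
∂1: piv[dh,di,dn,dp,dr,ds] rk=6  ker:hi,hn,hp,hr,hs,in,ip,is,np,nr,ns,pr,ps,rs
∂2: piv[dhp,dhr,din,dis,dnp,dns,hps,hrs,nrs] rk=9  ker:ins
∂1c = 0
c vs im∂2: residual ≠ 0 ⇒ not boundary

cycle:yes boundary:no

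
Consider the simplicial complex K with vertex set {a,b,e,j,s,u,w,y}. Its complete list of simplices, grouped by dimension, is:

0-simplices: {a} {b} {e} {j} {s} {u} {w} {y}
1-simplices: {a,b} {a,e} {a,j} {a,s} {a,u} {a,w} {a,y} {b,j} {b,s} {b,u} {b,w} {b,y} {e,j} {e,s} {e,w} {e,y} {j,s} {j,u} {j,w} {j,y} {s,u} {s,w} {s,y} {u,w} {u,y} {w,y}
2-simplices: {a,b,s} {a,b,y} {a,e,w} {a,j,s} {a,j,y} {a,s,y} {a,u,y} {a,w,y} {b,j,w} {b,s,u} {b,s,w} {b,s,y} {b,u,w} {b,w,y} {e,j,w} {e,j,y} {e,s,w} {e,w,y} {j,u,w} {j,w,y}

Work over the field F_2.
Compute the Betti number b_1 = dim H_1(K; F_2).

n_0=8 n_1=26 n_2=20  [Z2]
∂1: piv[ab,ae,aj,as,au,aw,ay] rk=7  ker:bj,bs,bu,bw,by,ej,es,ew,ey,js,ju,jw,jy,su,sw,sy,uw,uy,wy
∂2: piv[abs,aby,aew,ajs,ajy,asy,auy,awy,bjw,bsu,bsw,buw,bwy,ejw,ejy,esw,ewy,juw] rk=18  ker:bsy,jwy
b_1=(26−7)−18=1

b_1=1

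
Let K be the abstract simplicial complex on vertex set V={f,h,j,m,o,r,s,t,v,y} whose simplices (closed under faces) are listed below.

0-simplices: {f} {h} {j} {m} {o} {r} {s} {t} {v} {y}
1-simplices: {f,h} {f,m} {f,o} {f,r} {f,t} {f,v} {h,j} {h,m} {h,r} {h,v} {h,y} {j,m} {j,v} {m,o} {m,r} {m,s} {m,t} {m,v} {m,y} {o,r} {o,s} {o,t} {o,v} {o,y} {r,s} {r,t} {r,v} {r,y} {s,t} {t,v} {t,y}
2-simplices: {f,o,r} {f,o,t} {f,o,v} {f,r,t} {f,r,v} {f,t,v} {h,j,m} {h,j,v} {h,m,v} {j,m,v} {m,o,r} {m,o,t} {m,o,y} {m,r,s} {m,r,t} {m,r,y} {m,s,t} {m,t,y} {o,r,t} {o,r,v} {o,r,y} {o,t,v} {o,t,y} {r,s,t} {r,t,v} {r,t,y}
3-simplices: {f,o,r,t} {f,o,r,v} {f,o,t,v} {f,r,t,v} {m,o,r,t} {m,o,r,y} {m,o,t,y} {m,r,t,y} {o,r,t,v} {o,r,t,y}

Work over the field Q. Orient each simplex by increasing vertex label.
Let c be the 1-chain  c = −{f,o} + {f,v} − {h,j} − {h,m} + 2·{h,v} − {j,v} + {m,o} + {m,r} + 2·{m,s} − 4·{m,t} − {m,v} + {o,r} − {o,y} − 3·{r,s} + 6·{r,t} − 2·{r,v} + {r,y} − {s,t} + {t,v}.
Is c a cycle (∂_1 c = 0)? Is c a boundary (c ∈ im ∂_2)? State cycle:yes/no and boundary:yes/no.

n_0=10 n_1=31 n_2=26 n_3=10  [Q]
∂1: piv[fh,fm,fo,fr,ft,fv,hj,hy,ms] rk=9  ker:hm,hr,hv,jm,jv,mo,mr,mt,mv,my,or,os,ot,ov,oy,rs,rt,rv,ry,st,tv,ty
∂2: piv[for,fot,fov,frt,frv,ftv,hjm,hjv,hmv,mor,mot,moy,mrs,mry,mst,mty] rk=16  ker:jmv,mrt,ort,orv,ory,otv,oty,rst,rtv,rty
∂3: piv[fort,forv,fotv,frtv,mort,mory,moty,mrty] rk=8  ker:ortv,orty
∂1c = 0
c vs im∂2: reduces to 0 ⇒ boundary

cycle:yes boundary:yes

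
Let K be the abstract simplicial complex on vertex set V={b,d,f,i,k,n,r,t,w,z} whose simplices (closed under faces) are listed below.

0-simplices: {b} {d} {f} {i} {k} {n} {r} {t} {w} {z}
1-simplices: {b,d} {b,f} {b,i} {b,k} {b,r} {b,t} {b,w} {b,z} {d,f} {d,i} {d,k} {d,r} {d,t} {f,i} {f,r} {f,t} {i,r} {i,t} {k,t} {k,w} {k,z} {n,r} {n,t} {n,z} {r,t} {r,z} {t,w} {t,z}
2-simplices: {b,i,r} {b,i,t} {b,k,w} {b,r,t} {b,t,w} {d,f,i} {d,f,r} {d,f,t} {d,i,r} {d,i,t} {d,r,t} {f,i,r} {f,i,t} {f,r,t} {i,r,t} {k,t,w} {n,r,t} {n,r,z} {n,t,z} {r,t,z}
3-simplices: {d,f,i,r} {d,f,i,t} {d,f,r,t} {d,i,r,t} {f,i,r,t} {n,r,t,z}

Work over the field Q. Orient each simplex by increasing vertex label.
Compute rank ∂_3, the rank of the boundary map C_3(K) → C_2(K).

rank∂_3=5

n_0=10 n_1=28 n_2=20 n_3=6  [Q]
∂1: piv[bd,bf,bi,bk,br,bt,bw,bz,nr] rk=9  ker:df,di,dk,dr,dt,fi,fr,ft,ir,it,kt,kw,kz,nt,nz,rt,rz,tw,tz
∂2: piv[bir,bit,bkw,brt,btw,dfi,dfr,dft,dir,dit,ktw,nrt,nrz,ntz] rk=14  ker:drt,fir,fit,frt,irt,rtz
∂3: piv[dfir,dfit,dfrt,dirt,nrtz] rk=5  ker:firt
rk∂_3=5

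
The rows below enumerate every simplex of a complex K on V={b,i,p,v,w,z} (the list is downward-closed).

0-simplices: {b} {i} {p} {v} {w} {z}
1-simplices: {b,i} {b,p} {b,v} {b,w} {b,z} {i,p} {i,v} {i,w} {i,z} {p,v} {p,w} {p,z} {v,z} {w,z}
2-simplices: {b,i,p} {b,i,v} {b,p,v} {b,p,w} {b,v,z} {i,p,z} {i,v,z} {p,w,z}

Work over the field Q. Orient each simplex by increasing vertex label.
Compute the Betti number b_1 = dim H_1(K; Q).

b_1=1

n_0=6 n_1=14 n_2=8  [Q]
∂1: piv[bi,bp,bv,bw,bz] rk=5  ker:ip,iv,iw,iz,pv,pw,pz,vz,wz
∂2: piv[bip,biv,bpv,bpw,bvz,ipz,ivz,pwz] rk=8
b_1=(14−5)−8=1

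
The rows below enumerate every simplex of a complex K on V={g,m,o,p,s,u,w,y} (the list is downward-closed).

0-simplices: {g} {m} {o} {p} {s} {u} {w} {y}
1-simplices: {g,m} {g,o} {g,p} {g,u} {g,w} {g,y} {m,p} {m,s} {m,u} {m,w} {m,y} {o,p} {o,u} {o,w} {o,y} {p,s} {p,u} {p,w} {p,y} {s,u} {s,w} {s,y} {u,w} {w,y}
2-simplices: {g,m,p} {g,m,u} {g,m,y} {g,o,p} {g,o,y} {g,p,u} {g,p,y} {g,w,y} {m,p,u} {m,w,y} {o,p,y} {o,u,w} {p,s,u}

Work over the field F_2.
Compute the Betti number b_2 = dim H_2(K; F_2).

n_0=8 n_1=24 n_2=13  [Z2]
∂1: piv[gm,go,gp,gu,gw,gy,ms] rk=7  ker:mp,mu,mw,my,op,ou,ow,oy,ps,pu,pw,py,su,sw,sy,uw,wy
∂2: piv[gmp,gmu,gmy,gop,goy,gpu,gpy,gwy,mwy,ouw,psu] rk=11  ker:mpu,opy
b_2=(13−11)−0=2

b_2=2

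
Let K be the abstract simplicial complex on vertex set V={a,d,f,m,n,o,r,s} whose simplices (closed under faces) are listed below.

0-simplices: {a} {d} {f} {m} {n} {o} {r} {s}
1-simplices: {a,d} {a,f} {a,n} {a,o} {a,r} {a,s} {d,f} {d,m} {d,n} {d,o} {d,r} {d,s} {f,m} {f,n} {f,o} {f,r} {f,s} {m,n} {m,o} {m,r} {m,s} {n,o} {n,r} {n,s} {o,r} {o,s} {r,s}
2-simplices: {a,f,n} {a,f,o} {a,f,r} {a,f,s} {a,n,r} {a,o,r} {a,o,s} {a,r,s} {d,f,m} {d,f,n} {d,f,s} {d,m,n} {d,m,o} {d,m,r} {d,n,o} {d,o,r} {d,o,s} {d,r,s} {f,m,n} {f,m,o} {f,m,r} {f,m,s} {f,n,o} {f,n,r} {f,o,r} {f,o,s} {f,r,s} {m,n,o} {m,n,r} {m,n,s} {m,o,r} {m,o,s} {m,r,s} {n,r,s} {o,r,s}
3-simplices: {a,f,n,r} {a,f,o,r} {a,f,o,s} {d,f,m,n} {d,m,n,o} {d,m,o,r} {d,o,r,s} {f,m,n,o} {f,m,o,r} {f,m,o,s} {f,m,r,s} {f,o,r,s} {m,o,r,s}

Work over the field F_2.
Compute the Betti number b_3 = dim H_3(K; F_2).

b_3=1

n_0=8 n_1=27 n_2=35 n_3=13  [Z2]
∂1: piv[ad,af,an,ao,ar,as,dm] rk=7  ker:df,dn,do,dr,ds,fm,fn,fo,fr,fs,mn,mo,mr,ms,no,nr,ns,or,os,rs
∂2: piv[afn,afo,afr,afs,anr,aor,aos,ars,dfm,dfn,dfs,dmn,dmo,dmr,dno,dor,dos,fms,mns] rk=19  ker:drs,fmn,fmo,fmr,fno,fnr,for,fos,frs,mno,mnr,mor,mos,mrs,nrs,ors
∂3: piv[afnr,afor,afos,dfmn,dmno,dmor,dors,fmno,fmor,fmos,fmrs,fors] rk=12  ker:mors
b_3=(13−12)−0=1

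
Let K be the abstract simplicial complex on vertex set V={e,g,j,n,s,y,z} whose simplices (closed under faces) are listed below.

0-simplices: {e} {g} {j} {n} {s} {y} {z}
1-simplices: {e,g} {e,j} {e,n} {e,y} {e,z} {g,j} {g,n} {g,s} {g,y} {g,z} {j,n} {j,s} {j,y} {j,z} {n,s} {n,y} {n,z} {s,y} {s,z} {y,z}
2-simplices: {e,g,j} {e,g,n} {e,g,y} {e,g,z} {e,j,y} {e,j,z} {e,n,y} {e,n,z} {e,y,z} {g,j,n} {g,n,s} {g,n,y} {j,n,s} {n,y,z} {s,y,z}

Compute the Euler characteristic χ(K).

n_0=7 n_1=20 n_2=15
χ=+7−20+15=2

χ(K)=2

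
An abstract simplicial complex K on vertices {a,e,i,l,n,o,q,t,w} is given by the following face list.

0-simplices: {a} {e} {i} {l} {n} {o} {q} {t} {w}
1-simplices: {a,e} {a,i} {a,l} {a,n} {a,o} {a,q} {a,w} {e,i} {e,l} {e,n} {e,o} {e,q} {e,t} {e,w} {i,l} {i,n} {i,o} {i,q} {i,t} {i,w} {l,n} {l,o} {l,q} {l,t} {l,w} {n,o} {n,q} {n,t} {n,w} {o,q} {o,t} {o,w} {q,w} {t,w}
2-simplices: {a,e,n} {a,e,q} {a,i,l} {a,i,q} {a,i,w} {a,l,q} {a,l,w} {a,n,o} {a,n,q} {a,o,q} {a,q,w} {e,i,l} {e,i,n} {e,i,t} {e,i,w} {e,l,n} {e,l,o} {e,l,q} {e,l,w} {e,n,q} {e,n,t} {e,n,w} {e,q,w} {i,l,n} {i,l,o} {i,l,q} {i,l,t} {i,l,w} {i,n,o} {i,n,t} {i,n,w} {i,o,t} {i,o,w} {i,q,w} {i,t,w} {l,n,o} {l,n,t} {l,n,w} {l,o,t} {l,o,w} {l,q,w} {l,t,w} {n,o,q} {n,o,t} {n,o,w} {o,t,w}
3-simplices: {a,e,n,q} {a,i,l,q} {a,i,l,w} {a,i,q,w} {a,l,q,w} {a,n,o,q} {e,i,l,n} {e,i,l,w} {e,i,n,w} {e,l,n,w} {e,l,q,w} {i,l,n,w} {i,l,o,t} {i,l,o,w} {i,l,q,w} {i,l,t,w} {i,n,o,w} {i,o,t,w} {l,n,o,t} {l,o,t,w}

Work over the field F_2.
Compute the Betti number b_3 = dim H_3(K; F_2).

b_3=3

n_0=9 n_1=34 n_2=46 n_3=20  [Z2]
∂1: piv[ae,ai,al,an,ao,aq,aw,et] rk=8  ker:ei,el,en,eo,eq,ew,il,in,io,iq,it,iw,ln,lo,lq,lt,lw,no,nq,nt,nw,oq,ot,ow,qw,tw
∂2: piv[aen,aeq,ail,aiq,aiw,alq,alw,ano,anq,aoq,aqw,eil,ein,eit,eiw,eln,elo,elq,ent,enw,ilo,ilt,ino,iot,iow,itw] rk=26  ker:elw,enq,eqw,iln,ilq,ilw,int,inw,iqw,lno,lnt,lnw,lot,low,lqw,ltw,noq,not,now,otw
∂3: piv[aenq,ailq,ailw,aiqw,alqw,anoq,eiln,eilw,einw,elnw,elqw,ilot,ilow,iltw,inow,iotw,lnot] rk=17  ker:ilnw,ilqw,lotw
b_3=(20−17)−0=3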